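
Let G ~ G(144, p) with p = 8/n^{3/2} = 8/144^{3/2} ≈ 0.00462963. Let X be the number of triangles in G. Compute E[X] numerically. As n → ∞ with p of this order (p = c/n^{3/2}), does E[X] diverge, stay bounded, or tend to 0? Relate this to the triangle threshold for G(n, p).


Number of potential triangles: C(144, 3) = 487344.
Each occurs with probability p³ ≈ (0.00462963)³ ≈ 9.92290301e-08.
By linearity: E[X] = C(144, 3)·p³ ≈ 487344 · 9.92290301e-08 ≈ 0.048359.
Since α = 3/2 > 1, p = c/n^{3/2} = o(1/n) is below the triangle threshold p ~ 1/n. Asymptotically E[X] ~ (c³/6)·n^{3(1−α)} = (8³/6)·n^{-1.5} → 0, so by Markov's inequality G has no triangles w.h.p.

E[X] ≈ 0.048359; in regime p = Θ(1/n^{3/2}) E[X] tends to 0 (below the triangle threshold p ~ 1/n).


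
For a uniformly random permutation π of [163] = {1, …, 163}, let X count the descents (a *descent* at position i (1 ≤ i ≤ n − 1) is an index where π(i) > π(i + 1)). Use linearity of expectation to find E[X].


Write X = Σ X_I over i = 1, …, 162, with X_I the indicator of one descent.
There are 162 indicators.
For each fixed i, the pair (π(i), π(i+1)) is a uniformly random ordered pair of distinct values from {1, …, 163}; by symmetry P[π(i) > π(i+1)] = 1/2.
By linearity: E[X] = 162 · (1/2) = (163 − 1) · (1/2) = 81 ≈ 81.00000.

E[X] = 81 = 81.00000.


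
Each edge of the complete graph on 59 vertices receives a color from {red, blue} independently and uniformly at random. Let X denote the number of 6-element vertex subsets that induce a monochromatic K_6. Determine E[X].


Let X = Σ_S X_S over the C(59, 6) = 45057474 subsets S of size 6, where X_S = 1 if the K_6 on S is monochromatic.
For a fixed S, the K_6 on S has C(6, 2) = 15 edges. P[all 15 edges red] = (1/2)^15, and likewise for blue, so P[monochromatic] = 2·(1/2)^15 = 2^{1 − 15} = 1/16384.
Summing: E[X] = C(59, 6) · 2^{1 − 15} = 45057474 · 1/16384 = 22528737/8192.
Numerically: E[X] ≈ 2750.08997.

E[X] = C(59,6)·2^(1−C(6,2)) = 22528737/8192 ≈ 2750.08997.


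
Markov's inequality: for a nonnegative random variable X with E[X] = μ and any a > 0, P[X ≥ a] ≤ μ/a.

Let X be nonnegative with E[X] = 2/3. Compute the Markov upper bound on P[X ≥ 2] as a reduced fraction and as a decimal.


μ = E[X] = 2/3, a = 2.
Markov: P[X ≥ 2] ≤ μ/a = (2/3)/2 = 1/3.
Numerically: ≈ 0.33333.
(Since a = 2 > μ = 0.66667, the bound 1/3 is < 1 and informative.)

P[X ≥ 2] ≤ 1/3 ≈ 0.33333.


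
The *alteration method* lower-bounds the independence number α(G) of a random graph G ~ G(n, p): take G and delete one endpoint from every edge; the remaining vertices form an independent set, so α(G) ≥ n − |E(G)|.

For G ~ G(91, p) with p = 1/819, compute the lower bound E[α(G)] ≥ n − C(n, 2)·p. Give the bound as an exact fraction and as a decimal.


E[|E(G)|] = C(91, 2)·p = 4095 · (1/819) = 5.
E[α(G)] ≥ n − E[|E(G)|] = 91 − 5 = 86.
Numerically: ≈ 86.0000.
(This is only a lower bound; the true E[α(G)] may be larger.)

E[α(G)] ≥ 86 ≈ 86.0000.


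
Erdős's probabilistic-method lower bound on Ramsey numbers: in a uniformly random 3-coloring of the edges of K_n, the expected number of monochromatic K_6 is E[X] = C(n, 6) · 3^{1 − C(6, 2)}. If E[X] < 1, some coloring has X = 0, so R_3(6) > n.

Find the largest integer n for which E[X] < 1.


We need C(n, 6) · 3^{1 − 15} < 1, i.e. C(n, 6) < 3^{15 − 1} = 4782969.
Check values of n near the boundary:
  n = 39: C(39, 6) = 3262623; 3262623 < 4782969? YES
  n = 40: C(40, 6) = 3838380; 3838380 < 4782969? YES
  n = 41: C(41, 6) = 4496388; 4496388 < 4782969? YES
  n = 42: C(42, 6) = 5245786; 5245786 < 4782969? NO
  n = 43: C(43, 6) = 6096454; 6096454 < 4782969? NO
The largest n with C(n, 6) < 4782969 is n = 41 (where E[X] = 1498796/1594323 ≈ 0.940083). Hence R_3(6) > 41, i.e. R_3(6) ≥ 42.

Largest n = 41; hence R_3(6) > 41.


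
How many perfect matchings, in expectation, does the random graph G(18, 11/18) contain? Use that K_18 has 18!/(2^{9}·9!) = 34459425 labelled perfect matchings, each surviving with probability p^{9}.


K_18 has 18!/(2^{9}·9!) = 34459425 labelled perfect matchings.
For each such perfect matching H, let X_H = 1 if all 9 edges of H are present in G. Then P[X_H = 1] = p^{9} = (11/18)^{9} = 2357947691/198359290368.
By linearity: E[X] = Σ_H E[X_H] = 34459425 · p^{9} = 34459425 · 2357947691/198359290368 = 1003129896443675/2448880128.
Numerically: E[X] ≈ 4.096e+05.

E[X] = 34459425 · (11/18)^{9} = 1003129896443675/2448880128 ≈ 4.096e+05.


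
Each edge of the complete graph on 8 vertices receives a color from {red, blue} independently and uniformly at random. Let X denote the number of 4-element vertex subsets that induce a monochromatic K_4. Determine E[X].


Let X = Σ_S X_S over the C(8, 4) = 70 subsets S of size 4, where X_S = 1 if the K_4 on S is monochromatic.
For a fixed S, the K_4 on S has C(4, 2) = 6 edges. P[all 6 edges red] = (1/2)^6, and likewise for blue, so P[monochromatic] = 2·(1/2)^6 = 2^{1 − 6} = 1/32.
By linearity of expectation: E[X] = C(8, 4) · 2^{1 − 6} = 70 · 1/32 = 35/16.
Numerically: E[X] ≈ 2.187500.

E[X] = C(8,4)·2^(1−C(4,2)) = 35/16 ≈ 2.187500.


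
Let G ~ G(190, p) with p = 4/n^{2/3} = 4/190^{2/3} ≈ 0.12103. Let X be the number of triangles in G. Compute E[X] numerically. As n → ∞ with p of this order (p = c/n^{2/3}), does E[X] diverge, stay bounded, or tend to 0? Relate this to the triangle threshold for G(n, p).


Number of potential triangles: C(190, 3) = 1125180.
Each occurs with probability p³ ≈ (0.12103)³ ≈ 1.7728532e-03.
By linearity: E[X] = C(190, 3)·p³ ≈ 1125180 · 1.7728532e-03 ≈ 1994.77895.
Since α = 2/3 < 1, p = c/n^{2/3} ≫ 1/n is above the triangle threshold p ~ 1/n. Asymptotically E[X] ~ (c³/6)·n^{3(1−α)} = (4³/6)·n^{1} → ∞; triangles are abundant w.h.p.

E[X] ≈ 1994.77895; in regime p = Θ(1/n^{2/3}) E[X] diverges (above the triangle threshold p ~ 1/n).


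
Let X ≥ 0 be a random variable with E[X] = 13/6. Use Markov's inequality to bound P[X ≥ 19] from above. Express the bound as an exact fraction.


μ = E[X] = 13/6, a = 19.
Markov: P[X ≥ 19] ≤ μ/a = (13/6)/19 = 13/114.
Numerically: ≈ 0.114.
(Since a = 19 > μ = 2.167, the bound 13/114 is < 1 and informative.)

P[X ≥ 19] ≤ 13/114 ≈ 0.114.


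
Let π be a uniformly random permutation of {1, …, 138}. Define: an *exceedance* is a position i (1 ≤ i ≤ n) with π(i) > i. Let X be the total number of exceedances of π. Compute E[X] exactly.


Write X = Σ_{i=1}^{138} X_i, where X_i = 1_{π(i) > i}.
For each fixed i, π(i) is uniform over {1, …, 138} (marginal of a uniform permutation), so P[π(i) > i] = (n − i)/n. Summing: Σ_{i=1}^{138} (n − i)/n = (0 + 1 + … + 137)/138 = 138(138 − 1)/(2·138) = (138 − 1)/2.
Hence E[X] = Σ_{i=1}^{138} (138 − i)/138 = 137/2 ≈ 68.500000.

E[X] = 137/2 = 68.500000.


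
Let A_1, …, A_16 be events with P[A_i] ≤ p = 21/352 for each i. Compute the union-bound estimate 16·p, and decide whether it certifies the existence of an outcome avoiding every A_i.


Union bound: P[∪_{i=1}^{16} A_i] ≤ Σ_i P[A_i] ≤ 16·p = 16·(21/352) = 21/22.
Numerically: 21/22 ≈ 0.9545455.
Is 21/22 < 1? YES.
Since P[∪ A_i] ≤ 21/22 < 1, the complement has P[∩ A_i^c] ≥ 1 − 21/22 = 1/22 > 0, so some outcome avoids every A_i.

16·p = 21/22 ≈ 0.9545455; existence CERTIFIED by the union bound.


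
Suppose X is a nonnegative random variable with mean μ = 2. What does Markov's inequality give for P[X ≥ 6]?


μ = E[X] = 2, a = 6.
Markov: P[X ≥ 6] ≤ μ/a = (2)/6 = 1/3.
Numerically: ≈ 0.33333.
(Since a = 6 > μ = 2.00000, the bound 1/3 is < 1 and informative.)

P[X ≥ 6] ≤ 1/3 ≈ 0.33333.


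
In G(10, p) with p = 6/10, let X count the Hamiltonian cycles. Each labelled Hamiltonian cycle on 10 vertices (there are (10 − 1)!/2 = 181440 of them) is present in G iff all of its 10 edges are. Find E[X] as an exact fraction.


K_10 has (10 − 1)!/2 = 181440 labelled Hamiltonian cycles.
For each such Hamiltonian cycle H, let X_H = 1 if all 10 edges of H are present in G. Then P[X_H = 1] = p^{10} = (3/5)^{10} = 59049/9765625.
Summing the indicators: E[X] = Σ_H E[X_H] = 181440 · p^{10} = 181440 · 59049/9765625 = 2142770112/1953125.
Numerically: E[X] ≈ 1.1e+03.

E[X] = 181440 · (3/5)^{10} = 2142770112/1953125 ≈ 1.1e+03.


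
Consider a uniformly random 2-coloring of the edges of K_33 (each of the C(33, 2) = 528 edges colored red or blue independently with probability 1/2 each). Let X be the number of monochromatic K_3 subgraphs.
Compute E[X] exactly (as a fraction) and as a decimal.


Let X = Σ_S X_S over the C(33, 3) = 5456 subsets S of size 3, where X_S = 1 if the K_3 on S is monochromatic.
For a fixed S, the K_3 on S has C(3, 2) = 3 edges. P[all 3 edges red] = (1/2)^3, and likewise for blue, so P[monochromatic] = 2·(1/2)^3 = 2^{1 − 3} = 1/4.
Summing: E[X] = C(33, 3) · 2^{1 − 3} = 5456 · 1/4 = 1364.
Numerically: E[X] ≈ 1364.00000.

E[X] = C(33,3)·2^(1−C(3,2)) = 1364 ≈ 1364.00000.


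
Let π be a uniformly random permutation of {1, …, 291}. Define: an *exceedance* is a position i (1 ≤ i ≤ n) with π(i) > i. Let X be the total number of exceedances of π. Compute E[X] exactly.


Write X = Σ_{i=1}^{291} X_i, where X_i = 1_{π(i) > i}.
For each fixed i, π(i) is uniform over {1, …, 291} (marginal of a uniform permutation), so P[π(i) > i] = (n − i)/n. Summing: Σ_{i=1}^{291} (n − i)/n = (0 + 1 + … + 290)/291 = 291(291 − 1)/(2·291) = (291 − 1)/2.
Hence E[X] = Σ_{i=1}^{291} (291 − i)/291 = 145 ≈ 145.0000.

E[X] = 145 = 145.0000.


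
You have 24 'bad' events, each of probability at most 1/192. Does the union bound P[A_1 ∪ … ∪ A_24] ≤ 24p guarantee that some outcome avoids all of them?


Union bound: P[∪_{i=1}^{24} A_i] ≤ Σ_i P[A_i] ≤ 24·p = 24·(1/192) = 1/8.
Numerically: 1/8 ≈ 0.125000.
Is 1/8 < 1? YES.
Since P[∪ A_i] ≤ 1/8 < 1, the complement has P[∩ A_i^c] ≥ 1 − 1/8 = 7/8 > 0, so some outcome avoids every A_i.

24·p = 1/8 ≈ 0.125000; existence CERTIFIED by the union bound.


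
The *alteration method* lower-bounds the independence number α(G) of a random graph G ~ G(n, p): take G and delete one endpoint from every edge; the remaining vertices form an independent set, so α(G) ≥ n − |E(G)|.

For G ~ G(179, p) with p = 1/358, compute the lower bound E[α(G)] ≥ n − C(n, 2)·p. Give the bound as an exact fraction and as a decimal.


E[|E(G)|] = C(179, 2)·p = 15931 · (1/358) = 89/2.
E[α(G)] ≥ n − E[|E(G)|] = 179 − 89/2 = 269/2.
Numerically: ≈ 134.50000.
(This is only a lower bound; the true E[α(G)] may be larger.)

E[α(G)] ≥ 269/2 ≈ 134.50000.


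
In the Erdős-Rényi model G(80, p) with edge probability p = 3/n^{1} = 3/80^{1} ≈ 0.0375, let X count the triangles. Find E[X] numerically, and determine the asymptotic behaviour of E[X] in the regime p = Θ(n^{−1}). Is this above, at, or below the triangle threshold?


Number of potential triangles: C(80, 3) = 82160.
Each occurs with probability p³ ≈ (0.0375)³ ≈ 5.27343750e-05.
By linearity: E[X] = C(80, 3)·p³ ≈ 82160 · 5.27343750e-05 ≈ 4.332656.
Here α = 1, so p = 3/n is exactly at the triangle threshold p ~ 1/n. Asymptotically E[X] → c³/6 = 3³/6 = 9/2 ≈ 4.500000, a bounded constant. In this regime the triangle count is asymptotically Poisson(c³/6).

E[X] ≈ 4.332656; in regime p = Θ(1/n^{1}) E[X] stays bounded (at the triangle threshold p ~ 1/n).


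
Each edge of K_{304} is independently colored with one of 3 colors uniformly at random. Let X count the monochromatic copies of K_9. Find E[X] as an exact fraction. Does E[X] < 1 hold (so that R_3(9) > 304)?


E[X] = C(304, 9) · 3^{1 − 36} = 54222992899492560 · 3^{−35} = 54222992899492560/50031545098999707.
As a reduced fraction: E[X] = 18074330966497520/16677181699666569 ≈ 1.0837761.
Is E[X] < 1? NO.
Since E[X] ≥ 1, the first-moment bound is inconclusive at n = 304; it does NOT by itself certify R_3(9) > 304.

E[X] = 18074330966497520/16677181699666569 ≈ 1.0837761; E[X] ≥ 1; first-moment method inconclusive here.


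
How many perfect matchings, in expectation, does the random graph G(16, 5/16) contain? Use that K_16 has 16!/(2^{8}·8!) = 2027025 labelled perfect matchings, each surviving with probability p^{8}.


K_16 has 16!/(2^{8}·8!) = 2027025 labelled perfect matchings.
For each such perfect matching H, let X_H = 1 if all 8 edges of H are present in G. Then P[X_H = 1] = p^{8} = (5/16)^{8} = 390625/4294967296.
Summing the indicators: E[X] = Σ_H E[X_H] = 2027025 · p^{8} = 2027025 · 390625/4294967296 = 791806640625/4294967296.
Numerically: E[X] ≈ 184.

E[X] = 2027025 · (5/16)^{8} = 791806640625/4294967296 ≈ 184.


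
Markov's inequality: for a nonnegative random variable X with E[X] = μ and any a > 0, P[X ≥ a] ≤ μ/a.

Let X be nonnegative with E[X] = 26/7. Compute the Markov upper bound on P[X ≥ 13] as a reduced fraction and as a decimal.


μ = E[X] = 26/7, a = 13.
Markov: P[X ≥ 13] ≤ μ/a = (26/7)/13 = 2/7.
Numerically: ≈ 0.28571.
(Since a = 13 > μ = 3.71429, the bound 2/7 is < 1 and informative.)

P[X ≥ 13] ≤ 2/7 ≈ 0.28571.


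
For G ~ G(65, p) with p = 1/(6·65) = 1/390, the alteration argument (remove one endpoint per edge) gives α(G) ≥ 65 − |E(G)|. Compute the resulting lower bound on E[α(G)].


E[|E(G)|] = C(65, 2)·p = 2080 · (1/390) = 16/3.
E[α(G)] ≥ n − E[|E(G)|] = 65 − 16/3 = 179/3.
Numerically: ≈ 59.666667.
(This is only a lower bound; the true E[α(G)] may be larger.)

E[α(G)] ≥ 179/3 ≈ 59.666667.


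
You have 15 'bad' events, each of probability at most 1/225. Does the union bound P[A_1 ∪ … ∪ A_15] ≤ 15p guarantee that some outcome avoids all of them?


Union bound: P[∪_{i=1}^{15} A_i] ≤ Σ_i P[A_i] ≤ 15·p = 15·(1/225) = 1/15.
Numerically: 1/15 ≈ 0.0666667.
Is 1/15 < 1? YES.
Since P[∪ A_i] ≤ 1/15 < 1, the complement has P[∩ A_i^c] ≥ 1 − 1/15 = 14/15 > 0, so some outcome avoids every A_i.

15·p = 1/15 ≈ 0.0666667; existence CERTIFIED by the union bound.


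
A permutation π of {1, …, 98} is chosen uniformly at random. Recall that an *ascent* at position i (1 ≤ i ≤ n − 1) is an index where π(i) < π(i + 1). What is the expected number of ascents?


Write X = Σ X_I over i = 1, …, 97, with X_I the indicator of one ascent.
There are 97 indicators.
For each fixed i, the pair (π(i), π(i+1)) is a uniformly random ordered pair of distinct values from {1, …, 98}; by symmetry P[π(i) < π(i+1)] = 1/2.
By linearity: E[X] = 97 · (1/2) = (98 − 1) · (1/2) = 97/2 ≈ 48.500.

E[X] = 97/2 = 48.500.


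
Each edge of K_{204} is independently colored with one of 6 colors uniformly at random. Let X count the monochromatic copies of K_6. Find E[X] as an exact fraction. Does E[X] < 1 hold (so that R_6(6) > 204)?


E[X] = C(204, 6) · 6^{1 − 15} = 92944609660 · 6^{−14} = 92944609660/78364164096.
As a reduced fraction: E[X] = 23236152415/19591041024 ≈ 1.1861.
Is E[X] < 1? NO.
Since E[X] ≥ 1, the first-moment bound is inconclusive at n = 204; it does NOT by itself certify R_6(6) > 204.

E[X] = 23236152415/19591041024 ≈ 1.1861; E[X] ≥ 1; first-moment method inconclusive here.


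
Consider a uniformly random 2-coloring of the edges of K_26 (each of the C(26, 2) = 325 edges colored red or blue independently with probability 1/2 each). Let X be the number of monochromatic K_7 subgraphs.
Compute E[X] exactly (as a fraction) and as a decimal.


Let X = Σ_S X_S over the C(26, 7) = 657800 subsets S of size 7, where X_S = 1 if the K_7 on S is monochromatic.
For a fixed S, the K_7 on S has C(7, 2) = 21 edges. P[all 21 edges red] = (1/2)^21, and likewise for blue, so P[monochromatic] = 2·(1/2)^21 = 2^{1 − 21} = 1/1048576.
By linearity: E[X] = C(26, 7) · 2^{1 − 21} = 657800 · 1/1048576 = 82225/131072.
Numerically: E[X] ≈ 0.62733.

E[X] = C(26,7)·2^(1−C(7,2)) = 82225/131072 ≈ 0.62733.


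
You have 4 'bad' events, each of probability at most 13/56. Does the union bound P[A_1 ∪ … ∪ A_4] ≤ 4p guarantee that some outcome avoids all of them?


Union bound: P[∪_{i=1}^{4} A_i] ≤ Σ_i P[A_i] ≤ 4·p = 4·(13/56) = 13/14.
Numerically: 13/14 ≈ 0.9285714.
Is 13/14 < 1? YES.
Since P[∪ A_i] ≤ 13/14 < 1, the complement has P[∩ A_i^c] ≥ 1 − 13/14 = 1/14 > 0, so some outcome avoids every A_i.

4·p = 13/14 ≈ 0.9285714; existence CERTIFIED by the union bound.


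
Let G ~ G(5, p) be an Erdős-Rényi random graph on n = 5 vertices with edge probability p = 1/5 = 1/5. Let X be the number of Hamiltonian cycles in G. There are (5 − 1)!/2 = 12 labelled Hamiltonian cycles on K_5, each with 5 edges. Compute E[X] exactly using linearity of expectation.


K_5 has (5 − 1)!/2 = 12 labelled Hamiltonian cycles.
For each such Hamiltonian cycle H, let X_H = 1 if all 5 edges of H are present in G. Then P[X_H = 1] = p^{5} = (1/5)^{5} = 1/3125.
By linearity of expectation: E[X] = Σ_H E[X_H] = 12 · p^{5} = 12 · 1/3125 = 12/3125.
Numerically: E[X] ≈ 0.00384.

E[X] = 12 · (1/5)^{5} = 12/3125 ≈ 0.00384.


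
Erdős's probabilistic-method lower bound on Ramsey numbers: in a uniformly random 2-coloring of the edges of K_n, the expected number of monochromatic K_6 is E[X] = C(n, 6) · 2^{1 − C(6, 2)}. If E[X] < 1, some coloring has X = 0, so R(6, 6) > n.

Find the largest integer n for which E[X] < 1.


We need C(n, 6) · 2^{1 − 15} < 1, i.e. C(n, 6) < 2^{15 − 1} = 16384.
Check values of n near the boundary:
  n = 16: C(16, 6) = 8008; 8008 < 16384? YES
  n = 17: C(17, 6) = 12376; 12376 < 16384? YES
  n = 18: C(18, 6) = 18564; 18564 < 16384? NO
  n = 19: C(19, 6) = 27132; 27132 < 16384? NO
  n = 20: C(20, 6) = 38760; 38760 < 16384? NO
The largest n with C(n, 6) < 16384 is n = 17 (where E[X] = 1547/2048 ≈ 0.755). Hence R(6, 6) > 17, i.e. R(6, 6) ≥ 18.

Largest n = 17; hence R(6, 6) > 17.


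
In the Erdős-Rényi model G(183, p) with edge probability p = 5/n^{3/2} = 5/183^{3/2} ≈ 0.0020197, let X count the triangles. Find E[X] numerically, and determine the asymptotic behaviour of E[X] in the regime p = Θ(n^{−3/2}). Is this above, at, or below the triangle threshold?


Number of potential triangles: C(183, 3) = 1004731.
Each occurs with probability p³ ≈ (0.0020197)³ ≈ 8.2391064e-09.
By linearity: E[X] = C(183, 3)·p³ ≈ 1004731 · 8.2391064e-09 ≈ 0.00828.
Since α = 3/2 > 1, p = c/n^{3/2} = o(1/n) is below the triangle threshold p ~ 1/n. Asymptotically E[X] ~ (c³/6)·n^{3(1−α)} = (5³/6)·n^{-1.5} → 0, so by Markov's inequality G has no triangles w.h.p.

E[X] ≈ 0.00828; in regime p = Θ(1/n^{3/2}) E[X] tends to 0 (below the triangle threshold p ~ 1/n).


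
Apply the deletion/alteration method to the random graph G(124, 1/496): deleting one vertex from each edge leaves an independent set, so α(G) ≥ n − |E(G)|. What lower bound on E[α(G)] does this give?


E[|E(G)|] = C(124, 2)·p = 7626 · (1/496) = 123/8.
E[α(G)] ≥ n − E[|E(G)|] = 124 − 123/8 = 869/8.
Numerically: ≈ 108.6250.
(This is only a lower bound; the true E[α(G)] may be larger.)

E[α(G)] ≥ 869/8 ≈ 108.6250.


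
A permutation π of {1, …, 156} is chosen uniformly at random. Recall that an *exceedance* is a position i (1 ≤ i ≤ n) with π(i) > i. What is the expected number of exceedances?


Write X = Σ_{i=1}^{156} X_i, where X_i = 1_{π(i) > i}.
For each fixed i, π(i) is uniform over {1, …, 156} (marginal of a uniform permutation), so P[π(i) > i] = (n − i)/n. Summing: Σ_{i=1}^{156} (n − i)/n = (0 + 1 + … + 155)/156 = 156(156 − 1)/(2·156) = (156 − 1)/2.
Hence E[X] = Σ_{i=1}^{156} (156 − i)/156 = 155/2 ≈ 77.500.

E[X] = 155/2 = 77.500.


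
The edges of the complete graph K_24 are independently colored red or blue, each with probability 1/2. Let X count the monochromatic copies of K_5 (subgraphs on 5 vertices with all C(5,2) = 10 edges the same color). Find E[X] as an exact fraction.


Let X = Σ_S X_S over the C(24, 5) = 42504 subsets S of size 5, where X_S = 1 if the K_5 on S is monochromatic.
For a fixed S, the K_5 on S has C(5, 2) = 10 edges. P[all 10 edges red] = (1/2)^10, and likewise for blue, so P[monochromatic] = 2·(1/2)^10 = 2^{1 − 10} = 1/512.
Summing: E[X] = C(24, 5) · 2^{1 − 10} = 42504 · 1/512 = 5313/64.
Numerically: E[X] ≈ 83.0156.

E[X] = C(24,5)·2^(1−C(5,2)) = 5313/64 ≈ 83.0156.


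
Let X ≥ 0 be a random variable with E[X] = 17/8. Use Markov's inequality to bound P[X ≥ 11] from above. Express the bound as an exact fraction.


μ = E[X] = 17/8, a = 11.
Markov: P[X ≥ 11] ≤ μ/a = (17/8)/11 = 17/88.
Numerically: ≈ 0.193182.
(Since a = 11 > μ = 2.125000, the bound 17/88 is < 1 and informative.)

P[X ≥ 11] ≤ 17/88 ≈ 0.193182.


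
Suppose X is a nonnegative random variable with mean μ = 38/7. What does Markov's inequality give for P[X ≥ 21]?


μ = E[X] = 38/7, a = 21.
Markov: P[X ≥ 21] ≤ μ/a = (38/7)/21 = 38/147.
Numerically: ≈ 0.25850.
(Since a = 21 > μ = 5.42857, the bound 38/147 is < 1 and informative.)

P[X ≥ 21] ≤ 38/147 ≈ 0.25850.


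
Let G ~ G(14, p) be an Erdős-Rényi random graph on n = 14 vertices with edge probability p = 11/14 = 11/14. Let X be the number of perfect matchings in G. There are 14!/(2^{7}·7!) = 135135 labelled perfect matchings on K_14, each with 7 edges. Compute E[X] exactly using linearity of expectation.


K_14 has 14!/(2^{7}·7!) = 135135 labelled perfect matchings.
For each such perfect matching H, let X_H = 1 if all 7 edges of H are present in G. Then P[X_H = 1] = p^{7} = (11/14)^{7} = 19487171/105413504.
Summing the indicators: E[X] = Σ_H E[X_H] = 135135 · p^{7} = 135135 · 19487171/105413504 = 376199836155/15059072.
Numerically: E[X] ≈ 2.498e+04.

E[X] = 135135 · (11/14)^{7} = 376199836155/15059072 ≈ 2.498e+04.


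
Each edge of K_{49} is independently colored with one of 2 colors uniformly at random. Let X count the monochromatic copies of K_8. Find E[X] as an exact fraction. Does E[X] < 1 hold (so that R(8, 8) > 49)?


E[X] = C(49, 8) · 2^{1 − 28} = 450978066 · 2^{−27} = 450978066/134217728.
As a reduced fraction: E[X] = 225489033/67108864 ≈ 3.360.
Is E[X] < 1? NO.
Since E[X] ≥ 1, the first-moment bound is inconclusive at n = 49; it does NOT by itself certify R(8, 8) > 49.

E[X] = 225489033/67108864 ≈ 3.360; E[X] ≥ 1; first-moment method inconclusive here.


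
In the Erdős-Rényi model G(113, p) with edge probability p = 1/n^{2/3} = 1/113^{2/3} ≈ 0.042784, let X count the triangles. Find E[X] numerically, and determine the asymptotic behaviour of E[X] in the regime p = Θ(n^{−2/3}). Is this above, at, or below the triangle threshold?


Number of potential triangles: C(113, 3) = 234136.
Each occurs with probability p³ ≈ (0.042784)³ ≈ 7.8314668e-05.
By linearity: E[X] = C(113, 3)·p³ ≈ 234136 · 7.8314668e-05 ≈ 18.33628.
Since α = 2/3 < 1, p = c/n^{2/3} ≫ 1/n is above the triangle threshold p ~ 1/n. Asymptotically E[X] ~ (c³/6)·n^{3(1−α)} = (1³/6)·n^{1} → ∞; triangles are abundant w.h.p.

E[X] ≈ 18.33628; in regime p = Θ(1/n^{2/3}) E[X] diverges (above the triangle threshold p ~ 1/n).


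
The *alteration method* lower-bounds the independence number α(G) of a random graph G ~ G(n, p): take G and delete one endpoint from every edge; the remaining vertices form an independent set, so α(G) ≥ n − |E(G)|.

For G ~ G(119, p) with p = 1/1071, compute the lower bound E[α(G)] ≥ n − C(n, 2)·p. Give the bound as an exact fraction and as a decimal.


E[|E(G)|] = C(119, 2)·p = 7021 · (1/1071) = 59/9.
E[α(G)] ≥ n − E[|E(G)|] = 119 − 59/9 = 1012/9.
Numerically: ≈ 112.4444.
(This is only a lower bound; the true E[α(G)] may be larger.)

E[α(G)] ≥ 1012/9 ≈ 112.4444.


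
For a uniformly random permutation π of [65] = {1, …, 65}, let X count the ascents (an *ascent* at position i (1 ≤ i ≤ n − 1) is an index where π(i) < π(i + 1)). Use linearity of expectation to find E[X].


Write X = Σ X_I over i = 1, …, 64, with X_I the indicator of one ascent.
There are 64 indicators.
For each fixed i, the pair (π(i), π(i+1)) is a uniformly random ordered pair of distinct values from {1, …, 65}; by symmetry P[π(i) < π(i+1)] = 1/2.
By linearity: E[X] = 64 · (1/2) = (65 − 1) · (1/2) = 32 ≈ 32.000000.

E[X] = 32 = 32.000000.


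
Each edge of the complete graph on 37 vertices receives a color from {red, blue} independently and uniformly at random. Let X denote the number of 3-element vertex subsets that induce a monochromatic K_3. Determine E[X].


Let X = Σ_S X_S over the C(37, 3) = 7770 subsets S of size 3, where X_S = 1 if the K_3 on S is monochromatic.
For a fixed S, the K_3 on S has C(3, 2) = 3 edges. P[all 3 edges red] = (1/2)^3, and likewise for blue, so P[monochromatic] = 2·(1/2)^3 = 2^{1 − 3} = 1/4.
By linearity: E[X] = C(37, 3) · 2^{1 − 3} = 7770 · 1/4 = 3885/2.
Numerically: E[X] ≈ 1942.50000.

E[X] = C(37,3)·2^(1−C(3,2)) = 3885/2 ≈ 1942.50000.


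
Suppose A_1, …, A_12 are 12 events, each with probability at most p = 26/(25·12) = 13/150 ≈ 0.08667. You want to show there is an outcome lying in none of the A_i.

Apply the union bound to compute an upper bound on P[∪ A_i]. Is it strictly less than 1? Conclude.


Union bound: P[∪_{i=1}^{12} A_i] ≤ Σ_i P[A_i] ≤ 12·p = 12·(13/150) = 26/25.
Numerically: 26/25 ≈ 1.04000.
Is 26/25 < 1? NO.
Since the bound 26/25 is ≥ 1, the union bound is uninformative here; it does NOT by itself certify existence.

12·p = 26/25 ≈ 1.04000; existence NOT certified by the union bound.


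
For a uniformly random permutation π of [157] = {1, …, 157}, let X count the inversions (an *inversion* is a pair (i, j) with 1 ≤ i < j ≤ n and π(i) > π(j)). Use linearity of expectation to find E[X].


Write X = Σ X_I over the C(157, 2) = 12246 pairs i < j, with X_I the indicator of one inversion.
There are 12246 indicators.
For each fixed pair i < j, the values π(i) and π(j) are two distinct elements of {1, …, 157} in uniformly random order; by symmetry P[π(i) > π(j)] = 1/2.
By linearity: E[X] = 12246 · (1/2) = C(157, 2) · (1/2) = 12246/2 = 6123 ≈ 6123.0000.

E[X] = 6123 = 6123.0000.


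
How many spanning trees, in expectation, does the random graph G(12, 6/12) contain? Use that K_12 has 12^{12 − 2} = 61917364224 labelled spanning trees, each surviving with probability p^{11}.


K_12 has 12^{12 − 2} = 61917364224 labelled spanning trees.
For each such spanning tree H, let X_H = 1 if all 11 edges of H are present in G. Then P[X_H = 1] = p^{11} = (1/2)^{11} = 1/2048.
Summing the indicators: E[X] = Σ_H E[X_H] = 61917364224 · p^{11} = 61917364224 · 1/2048 = 30233088.
Numerically: E[X] ≈ 3.0233e+07.

E[X] = 61917364224 · (1/2)^{11} = 30233088 ≈ 3.0233e+07.


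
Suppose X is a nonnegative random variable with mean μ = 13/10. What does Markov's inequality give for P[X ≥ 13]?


μ = E[X] = 13/10, a = 13.
Markov: P[X ≥ 13] ≤ μ/a = (13/10)/13 = 1/10.
Numerically: ≈ 0.100.
(Since a = 13 > μ = 1.300, the bound 1/10 is < 1 and informative.)

P[X ≥ 13] ≤ 1/10 ≈ 0.100.


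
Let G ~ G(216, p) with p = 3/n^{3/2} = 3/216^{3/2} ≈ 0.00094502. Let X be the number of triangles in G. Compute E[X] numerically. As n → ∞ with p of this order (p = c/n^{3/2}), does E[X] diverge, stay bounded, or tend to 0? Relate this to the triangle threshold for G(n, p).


Number of potential triangles: C(216, 3) = 1656360.
Each occurs with probability p³ ≈ (0.00094502)³ ≈ 8.4396004e-10.
By linearity: E[X] = C(216, 3)·p³ ≈ 1656360 · 8.4396004e-10 ≈ 0.00140.
Since α = 3/2 > 1, p = c/n^{3/2} = o(1/n) is below the triangle threshold p ~ 1/n. Asymptotically E[X] ~ (c³/6)·n^{3(1−α)} = (3³/6)·n^{-1.5} → 0, so by Markov's inequality G has no triangles w.h.p.

E[X] ≈ 0.00140; in regime p = Θ(1/n^{3/2}) E[X] tends to 0 (below the triangle threshold p ~ 1/n).


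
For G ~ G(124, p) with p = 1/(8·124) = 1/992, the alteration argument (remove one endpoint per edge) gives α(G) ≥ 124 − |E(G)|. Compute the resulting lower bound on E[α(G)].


E[|E(G)|] = C(124, 2)·p = 7626 · (1/992) = 123/16.
E[α(G)] ≥ n − E[|E(G)|] = 124 − 123/16 = 1861/16.
Numerically: ≈ 116.3125.
(This is only a lower bound; the true E[α(G)] may be larger.)

E[α(G)] ≥ 1861/16 ≈ 116.3125.


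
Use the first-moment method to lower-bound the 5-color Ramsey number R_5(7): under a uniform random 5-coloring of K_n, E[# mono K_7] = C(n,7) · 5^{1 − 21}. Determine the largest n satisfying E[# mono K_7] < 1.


We need C(n, 7) · 5^{1 − 21} < 1, i.e. C(n, 7) < 5^{21 − 1} = 95367431640625.
Check values of n near the boundary:
  n = 332: C(332, 7) = 82772214646616; 82772214646616 < 95367431640625? YES
  n = 333: C(333, 7) = 84549532139028; 84549532139028 < 95367431640625? YES
  n = 334: C(334, 7) = 86359460961576; 86359460961576 < 95367431640625? YES
  n = 335: C(335, 7) = 88202498238195; 88202498238195 < 95367431640625? YES
  n = 336: C(336, 7) = 90079147136880; 90079147136880 < 95367431640625? YES
  n = 337: C(337, 7) = 91989916924632; 91989916924632 < 95367431640625? YES
  n = 338: C(338, 7) = 93935323022736; 93935323022736 < 95367431640625? YES
  n = 339: C(339, 7) = 95915887062372; 95915887062372 < 95367431640625? NO
The largest n with C(n, 7) < 95367431640625 is n = 338 (where E[X] = 93935323022736/95367431640625 ≈ 0.98498). Hence R_5(7) > 338, i.e. R_5(7) ≥ 339.

Largest n = 338; hence R_5(7) > 338.


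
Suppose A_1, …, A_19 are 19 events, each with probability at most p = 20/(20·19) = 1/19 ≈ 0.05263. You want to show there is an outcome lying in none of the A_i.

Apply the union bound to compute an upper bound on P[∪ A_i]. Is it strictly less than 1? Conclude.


Union bound: P[∪_{i=1}^{19} A_i] ≤ Σ_i P[A_i] ≤ 19·p = 19·(1/19) = 1.
Numerically: 1 ≈ 1.00000.
Is 1 < 1? NO.
Since the bound 1 is ≥ 1, the union bound is uninformative here; it does NOT by itself certify existence.

19·p = 1 ≈ 1.00000; existence NOT certified by the union bound.


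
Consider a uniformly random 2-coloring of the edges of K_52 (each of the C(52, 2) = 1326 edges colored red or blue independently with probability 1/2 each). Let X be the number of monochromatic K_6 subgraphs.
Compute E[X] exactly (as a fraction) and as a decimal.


Let X = Σ_S X_S over the C(52, 6) = 20358520 subsets S of size 6, where X_S = 1 if the K_6 on S is monochromatic.
For a fixed S, the K_6 on S has C(6, 2) = 15 edges. P[all 15 edges red] = (1/2)^15, and likewise for blue, so P[monochromatic] = 2·(1/2)^15 = 2^{1 − 15} = 1/16384.
Summing: E[X] = C(52, 6) · 2^{1 − 15} = 20358520 · 1/16384 = 2544815/2048.
Numerically: E[X] ≈ 1242.58545.

E[X] = C(52,6)·2^(1−C(6,2)) = 2544815/2048 ≈ 1242.58545.


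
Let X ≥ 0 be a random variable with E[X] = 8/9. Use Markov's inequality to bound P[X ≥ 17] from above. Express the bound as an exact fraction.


μ = E[X] = 8/9, a = 17.
Markov: P[X ≥ 17] ≤ μ/a = (8/9)/17 = 8/153.
Numerically: ≈ 0.052288.
(Since a = 17 > μ = 0.888889, the bound 8/153 is < 1 and informative.)

P[X ≥ 17] ≤ 8/153 ≈ 0.052288.


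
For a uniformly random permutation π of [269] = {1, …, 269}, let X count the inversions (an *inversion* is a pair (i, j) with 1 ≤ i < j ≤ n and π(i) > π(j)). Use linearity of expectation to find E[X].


Write X = Σ X_I over the C(269, 2) = 36046 pairs i < j, with X_I the indicator of one inversion.
There are 36046 indicators.
For each fixed pair i < j, the values π(i) and π(j) are two distinct elements of {1, …, 269} in uniformly random order; by symmetry P[π(i) > π(j)] = 1/2.
By linearity: E[X] = 36046 · (1/2) = C(269, 2) · (1/2) = 36046/2 = 18023 ≈ 18023.00000.

E[X] = 18023 = 18023.00000.


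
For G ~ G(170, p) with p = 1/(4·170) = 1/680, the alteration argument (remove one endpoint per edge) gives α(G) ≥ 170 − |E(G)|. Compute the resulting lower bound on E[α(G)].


E[|E(G)|] = C(170, 2)·p = 14365 · (1/680) = 169/8.
E[α(G)] ≥ n − E[|E(G)|] = 170 − 169/8 = 1191/8.
Numerically: ≈ 148.875000.
(This is only a lower bound; the true E[α(G)] may be larger.)

E[α(G)] ≥ 1191/8 ≈ 148.875000.


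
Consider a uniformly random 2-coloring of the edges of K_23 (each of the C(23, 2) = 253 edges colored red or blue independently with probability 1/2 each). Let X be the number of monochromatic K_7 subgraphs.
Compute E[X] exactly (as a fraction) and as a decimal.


Let X = Σ_S X_S over the C(23, 7) = 245157 subsets S of size 7, where X_S = 1 if the K_7 on S is monochromatic.
For a fixed S, the K_7 on S has C(7, 2) = 21 edges. P[all 21 edges red] = (1/2)^21, and likewise for blue, so P[monochromatic] = 2·(1/2)^21 = 2^{1 − 21} = 1/1048576.
By linearity of expectation: E[X] = C(23, 7) · 2^{1 − 21} = 245157 · 1/1048576 = 245157/1048576.
Numerically: E[X] ≈ 0.233800.

E[X] = C(23,7)·2^(1−C(7,2)) = 245157/1048576 ≈ 0.233800.


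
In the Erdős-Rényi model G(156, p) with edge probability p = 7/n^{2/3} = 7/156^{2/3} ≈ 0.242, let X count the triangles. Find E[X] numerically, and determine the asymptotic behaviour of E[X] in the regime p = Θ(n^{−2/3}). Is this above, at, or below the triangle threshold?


Number of potential triangles: C(156, 3) = 620620.
Each occurs with probability p³ ≈ (0.242)³ ≈ 1.40943e-02.
By linearity: E[X] = C(156, 3)·p³ ≈ 620620 · 1.40943e-02 ≈ 8747.233.
Since α = 2/3 < 1, p = c/n^{2/3} ≫ 1/n is above the triangle threshold p ~ 1/n. Asymptotically E[X] ~ (c³/6)·n^{3(1−α)} = (7³/6)·n^{1} → ∞; triangles are abundant w.h.p.

E[X] ≈ 8747.233; in regime p = Θ(1/n^{2/3}) E[X] diverges (above the triangle threshold p ~ 1/n).


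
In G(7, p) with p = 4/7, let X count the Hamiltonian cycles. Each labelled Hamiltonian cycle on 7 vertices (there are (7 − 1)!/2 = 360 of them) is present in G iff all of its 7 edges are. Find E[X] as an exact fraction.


K_7 has (7 − 1)!/2 = 360 labelled Hamiltonian cycles.
For each such Hamiltonian cycle H, let X_H = 1 if all 7 edges of H are present in G. Then P[X_H = 1] = p^{7} = (4/7)^{7} = 16384/823543.
By linearity: E[X] = Σ_H E[X_H] = 360 · p^{7} = 360 · 16384/823543 = 5898240/823543.
Numerically: E[X] ≈ 7.16203.

E[X] = 360 · (4/7)^{7} = 5898240/823543 ≈ 7.16203.


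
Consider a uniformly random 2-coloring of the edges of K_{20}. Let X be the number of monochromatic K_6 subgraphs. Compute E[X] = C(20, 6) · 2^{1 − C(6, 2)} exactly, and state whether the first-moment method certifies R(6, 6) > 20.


E[X] = C(20, 6) · 2^{1 − 15} = 38760 · 2^{−14} = 38760/16384.
As a reduced fraction: E[X] = 4845/2048 ≈ 2.3657.
Is E[X] < 1? NO.
Since E[X] ≥ 1, the first-moment bound is inconclusive at n = 20; it does NOT by itself certify R(6, 6) > 20.

E[X] = 4845/2048 ≈ 2.3657; E[X] ≥ 1; first-moment method inconclusive here.


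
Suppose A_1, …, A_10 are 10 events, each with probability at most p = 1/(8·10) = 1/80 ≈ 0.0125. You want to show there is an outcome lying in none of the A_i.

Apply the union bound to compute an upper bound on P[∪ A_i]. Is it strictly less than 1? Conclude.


Union bound: P[∪_{i=1}^{10} A_i] ≤ Σ_i P[A_i] ≤ 10·p = 10·(1/80) = 1/8.
Numerically: 1/8 ≈ 0.1250.
Is 1/8 < 1? YES.
Since P[∪ A_i] ≤ 1/8 < 1, the complement has P[∩ A_i^c] ≥ 1 − 1/8 = 7/8 > 0, so some outcome avoids every A_i.

10·p = 1/8 ≈ 0.1250; existence CERTIFIED by the union bound.


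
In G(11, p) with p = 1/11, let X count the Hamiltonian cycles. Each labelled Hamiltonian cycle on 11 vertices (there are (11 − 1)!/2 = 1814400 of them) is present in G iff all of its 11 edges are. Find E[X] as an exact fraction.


K_11 has (11 − 1)!/2 = 1814400 labelled Hamiltonian cycles.
For each such Hamiltonian cycle H, let X_H = 1 if all 11 edges of H are present in G. Then P[X_H = 1] = p^{11} = (1/11)^{11} = 1/285311670611.
By linearity: E[X] = Σ_H E[X_H] = 1814400 · p^{11} = 1814400 · 1/285311670611 = 1814400/285311670611.
Numerically: E[X] ≈ 6.3594e-06.

E[X] = 1814400 · (1/11)^{11} = 1814400/285311670611 ≈ 6.3594e-06.


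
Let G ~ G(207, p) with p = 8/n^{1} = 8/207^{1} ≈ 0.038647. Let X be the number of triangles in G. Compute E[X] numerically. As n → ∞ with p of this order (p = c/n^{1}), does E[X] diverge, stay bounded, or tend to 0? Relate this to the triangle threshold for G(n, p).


Number of potential triangles: C(207, 3) = 1456935.
Each occurs with probability p³ ≈ (0.038647)³ ≈ 5.7724333e-05.
By linearity: E[X] = C(207, 3)·p³ ≈ 1456935 · 5.7724333e-05 ≈ 84.10060.
Here α = 1, so p = 8/n is exactly at the triangle threshold p ~ 1/n. Asymptotically E[X] → c³/6 = 8³/6 = 256/3 ≈ 85.33333, a bounded constant. In this regime the triangle count is asymptotically Poisson(c³/6).

E[X] ≈ 84.10060; in regime p = Θ(1/n^{1}) E[X] stays bounded (at the triangle threshold p ~ 1/n).


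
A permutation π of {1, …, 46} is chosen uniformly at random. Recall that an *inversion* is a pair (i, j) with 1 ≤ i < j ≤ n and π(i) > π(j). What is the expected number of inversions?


Write X = Σ X_I over the C(46, 2) = 1035 pairs i < j, with X_I the indicator of one inversion.
There are 1035 indicators.
For each fixed pair i < j, the values π(i) and π(j) are two distinct elements of {1, …, 46} in uniformly random order; by symmetry P[π(i) > π(j)] = 1/2.
By linearity: E[X] = 1035 · (1/2) = C(46, 2) · (1/2) = 1035/2 = 1035/2 ≈ 517.5000.

E[X] = 1035/2 = 517.5000.


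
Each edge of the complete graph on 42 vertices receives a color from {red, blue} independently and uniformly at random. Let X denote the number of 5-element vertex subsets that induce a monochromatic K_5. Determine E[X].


Let X = Σ_S X_S over the C(42, 5) = 850668 subsets S of size 5, where X_S = 1 if the K_5 on S is monochromatic.
For a fixed S, the K_5 on S has C(5, 2) = 10 edges. P[all 10 edges red] = (1/2)^10, and likewise for blue, so P[monochromatic] = 2·(1/2)^10 = 2^{1 − 10} = 1/512.
By linearity of expectation: E[X] = C(42, 5) · 2^{1 − 10} = 850668 · 1/512 = 212667/128.
Numerically: E[X] ≈ 1661.46094.

E[X] = C(42,5)·2^(1−C(5,2)) = 212667/128 ≈ 1661.46094.


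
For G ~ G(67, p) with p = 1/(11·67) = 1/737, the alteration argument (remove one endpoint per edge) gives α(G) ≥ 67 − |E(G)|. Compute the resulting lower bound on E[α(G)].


E[|E(G)|] = C(67, 2)·p = 2211 · (1/737) = 3.
E[α(G)] ≥ n − E[|E(G)|] = 67 − 3 = 64.
Numerically: ≈ 64.000000.
(This is only a lower bound; the true E[α(G)] may be larger.)

E[α(G)] ≥ 64 ≈ 64.000000.


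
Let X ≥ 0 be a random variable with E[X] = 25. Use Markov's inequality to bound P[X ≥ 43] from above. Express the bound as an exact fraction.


μ = E[X] = 25, a = 43.
Markov: P[X ≥ 43] ≤ μ/a = (25)/43 = 25/43.
Numerically: ≈ 0.58140.
(Since a = 43 > μ = 25.00000, the bound 25/43 is < 1 and informative.)

P[X ≥ 43] ≤ 25/43 ≈ 0.58140.


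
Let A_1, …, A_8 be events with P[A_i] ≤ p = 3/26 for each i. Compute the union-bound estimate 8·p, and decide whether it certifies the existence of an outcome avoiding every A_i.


Union bound: P[∪_{i=1}^{8} A_i] ≤ Σ_i P[A_i] ≤ 8·p = 8·(3/26) = 12/13.
Numerically: 12/13 ≈ 0.923077.
Is 12/13 < 1? YES.
Since P[∪ A_i] ≤ 12/13 < 1, the complement has P[∩ A_i^c] ≥ 1 − 12/13 = 1/13 > 0, so some outcome avoids every A_i.

8·p = 12/13 ≈ 0.923077; existence CERTIFIED by the union bound.


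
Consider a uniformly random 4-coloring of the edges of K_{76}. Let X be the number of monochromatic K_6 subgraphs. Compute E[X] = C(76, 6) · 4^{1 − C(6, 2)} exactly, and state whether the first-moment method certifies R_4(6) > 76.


E[X] = C(76, 6) · 4^{1 − 15} = 218618940 · 4^{−14} = 218618940/268435456.
As a reduced fraction: E[X] = 54654735/67108864 ≈ 0.814419.
Is E[X] < 1? YES.
Since E[X] < 1, there exists a 4-coloring of K_{76} with no monochromatic K_6; hence R_4(6) > 76.

E[X] = 54654735/67108864 ≈ 0.814419; E[X] < 1, so R_4(6) > 76.
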